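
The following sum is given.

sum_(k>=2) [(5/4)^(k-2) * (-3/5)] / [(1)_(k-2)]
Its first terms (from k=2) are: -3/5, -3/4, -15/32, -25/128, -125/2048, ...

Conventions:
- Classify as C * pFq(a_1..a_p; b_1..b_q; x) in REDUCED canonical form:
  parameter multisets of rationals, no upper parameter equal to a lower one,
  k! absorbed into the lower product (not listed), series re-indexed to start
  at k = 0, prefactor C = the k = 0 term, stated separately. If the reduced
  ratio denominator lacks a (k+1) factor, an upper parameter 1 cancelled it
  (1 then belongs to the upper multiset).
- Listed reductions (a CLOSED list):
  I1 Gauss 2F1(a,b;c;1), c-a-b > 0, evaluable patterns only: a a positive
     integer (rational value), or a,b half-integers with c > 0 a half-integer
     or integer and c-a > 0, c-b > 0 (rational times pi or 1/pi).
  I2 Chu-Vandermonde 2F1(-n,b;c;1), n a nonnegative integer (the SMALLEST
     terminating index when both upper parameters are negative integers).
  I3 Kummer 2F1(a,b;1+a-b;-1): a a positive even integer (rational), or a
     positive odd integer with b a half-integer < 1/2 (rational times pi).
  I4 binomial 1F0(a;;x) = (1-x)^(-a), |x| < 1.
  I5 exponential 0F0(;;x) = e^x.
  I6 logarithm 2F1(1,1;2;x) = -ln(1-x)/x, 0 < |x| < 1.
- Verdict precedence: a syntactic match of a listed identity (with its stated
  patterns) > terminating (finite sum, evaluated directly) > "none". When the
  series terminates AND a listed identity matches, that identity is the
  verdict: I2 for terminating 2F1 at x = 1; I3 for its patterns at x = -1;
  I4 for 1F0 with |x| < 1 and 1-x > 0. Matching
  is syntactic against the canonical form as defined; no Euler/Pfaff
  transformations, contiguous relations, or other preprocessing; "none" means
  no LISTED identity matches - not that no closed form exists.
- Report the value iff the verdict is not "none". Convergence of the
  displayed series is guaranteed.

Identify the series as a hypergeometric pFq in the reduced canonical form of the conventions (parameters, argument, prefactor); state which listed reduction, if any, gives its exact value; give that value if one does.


Key observation: with t_0 = -3/5, (1)_k (C = -3/5, x = 5/4) is k! itself.
Term ratio: r(k) = (5/4) * 1 / [(k+1)] - rational in k. x = (5/4); t_0 = -3/5; negate the roots.

This is -3/5 * 0F0(-; -; 5/4) in reduced canonical form. Verdict: the exponential series (I5) applies (the 0F0 exponential series at x = 5/4). Its exact value is (-3/5) * e^(5/4).


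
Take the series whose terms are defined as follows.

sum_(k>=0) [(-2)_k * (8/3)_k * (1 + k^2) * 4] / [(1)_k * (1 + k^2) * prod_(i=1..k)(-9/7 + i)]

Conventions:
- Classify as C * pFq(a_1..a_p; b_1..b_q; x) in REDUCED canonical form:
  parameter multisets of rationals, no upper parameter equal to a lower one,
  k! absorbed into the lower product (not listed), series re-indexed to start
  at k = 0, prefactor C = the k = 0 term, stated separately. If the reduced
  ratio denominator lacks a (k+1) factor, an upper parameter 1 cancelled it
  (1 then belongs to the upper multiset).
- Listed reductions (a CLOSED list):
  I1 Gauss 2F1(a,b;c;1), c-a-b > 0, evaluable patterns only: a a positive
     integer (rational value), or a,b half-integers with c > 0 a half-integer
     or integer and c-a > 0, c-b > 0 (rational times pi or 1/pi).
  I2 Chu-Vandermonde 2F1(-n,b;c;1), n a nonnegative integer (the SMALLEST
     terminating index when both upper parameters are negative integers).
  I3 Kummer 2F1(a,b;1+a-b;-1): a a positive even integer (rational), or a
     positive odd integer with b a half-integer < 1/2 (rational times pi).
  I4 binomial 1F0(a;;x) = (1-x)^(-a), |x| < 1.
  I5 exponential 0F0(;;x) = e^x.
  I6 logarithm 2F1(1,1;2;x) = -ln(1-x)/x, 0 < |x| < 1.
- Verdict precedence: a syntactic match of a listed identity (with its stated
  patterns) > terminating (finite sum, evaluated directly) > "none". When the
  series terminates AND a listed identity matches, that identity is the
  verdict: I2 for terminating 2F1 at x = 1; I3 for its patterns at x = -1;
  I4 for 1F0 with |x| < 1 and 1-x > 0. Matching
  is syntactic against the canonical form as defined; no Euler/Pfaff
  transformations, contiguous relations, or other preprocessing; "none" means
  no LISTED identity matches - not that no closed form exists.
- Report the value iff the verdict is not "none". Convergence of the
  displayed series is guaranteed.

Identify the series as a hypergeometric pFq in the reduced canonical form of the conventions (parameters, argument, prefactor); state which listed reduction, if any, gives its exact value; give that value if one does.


This is 4 * 2F1(-2, 8/3; -2/7; 1) in reduced canonical form. Verdict (x = 1): the Chu-Vandermonde identity I2 applies (terminating 2F1 at x = 1 with n = 2, b = 8/3, c = -2/7). Exact value: -5084/45.

The tell: from the first term 4: the lower running product (prefactor 4) is a rising factorial.
Term ratio: r(k) = 1 * (k-2) (k+8/3) / [(k-2/7) (k+1)] ; factor over Q: parameters, x = 1, and C = 4.


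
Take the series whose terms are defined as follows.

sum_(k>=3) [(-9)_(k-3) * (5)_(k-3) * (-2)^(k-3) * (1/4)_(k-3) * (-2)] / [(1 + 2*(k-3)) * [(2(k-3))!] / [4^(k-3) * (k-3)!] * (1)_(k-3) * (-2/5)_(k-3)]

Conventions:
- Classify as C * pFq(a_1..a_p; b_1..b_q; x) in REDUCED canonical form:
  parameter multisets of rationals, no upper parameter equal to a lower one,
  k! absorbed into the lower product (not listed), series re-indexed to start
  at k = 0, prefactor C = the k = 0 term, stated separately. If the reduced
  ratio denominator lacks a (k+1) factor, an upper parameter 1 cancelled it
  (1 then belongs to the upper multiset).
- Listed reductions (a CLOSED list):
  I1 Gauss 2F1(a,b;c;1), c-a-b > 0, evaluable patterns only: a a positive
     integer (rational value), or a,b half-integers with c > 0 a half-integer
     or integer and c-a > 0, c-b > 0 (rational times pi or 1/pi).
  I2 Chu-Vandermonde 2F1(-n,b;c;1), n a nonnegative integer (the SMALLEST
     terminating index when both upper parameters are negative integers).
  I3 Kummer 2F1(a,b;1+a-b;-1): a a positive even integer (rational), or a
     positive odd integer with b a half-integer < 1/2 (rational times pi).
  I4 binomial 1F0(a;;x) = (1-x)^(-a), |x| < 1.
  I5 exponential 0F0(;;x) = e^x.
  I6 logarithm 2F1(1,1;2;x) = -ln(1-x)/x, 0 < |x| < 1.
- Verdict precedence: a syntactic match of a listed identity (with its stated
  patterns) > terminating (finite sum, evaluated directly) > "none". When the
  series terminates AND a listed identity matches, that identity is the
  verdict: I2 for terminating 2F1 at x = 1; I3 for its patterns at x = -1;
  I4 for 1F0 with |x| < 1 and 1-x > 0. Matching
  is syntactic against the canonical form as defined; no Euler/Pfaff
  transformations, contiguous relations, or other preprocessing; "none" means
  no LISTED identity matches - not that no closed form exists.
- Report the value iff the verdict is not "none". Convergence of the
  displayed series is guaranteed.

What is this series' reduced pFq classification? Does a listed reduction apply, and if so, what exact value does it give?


Key step: t_0 being -2, the lower (2k+1) factor (prefactor -2) shifts a half-integer Pochhammer.
Adjacent-term ratio: r(k) = (-2) * (k-9) (k+1/4) (k+5) / [(k-2/5) (k+3/2) (k+1)] - poly over poly, x = (-2) from leading terms; C = -2 at k = 0.

Reduced: x = -2, 3F2, upper = {-9, 1/4, 5}, lower = {-2/5, 3/2}, C = -2. Verdict: terminating. (-9)_k vanishes past k = 9, leaving a 10-term sum, computed directly. Value: 1129134704047/107939.


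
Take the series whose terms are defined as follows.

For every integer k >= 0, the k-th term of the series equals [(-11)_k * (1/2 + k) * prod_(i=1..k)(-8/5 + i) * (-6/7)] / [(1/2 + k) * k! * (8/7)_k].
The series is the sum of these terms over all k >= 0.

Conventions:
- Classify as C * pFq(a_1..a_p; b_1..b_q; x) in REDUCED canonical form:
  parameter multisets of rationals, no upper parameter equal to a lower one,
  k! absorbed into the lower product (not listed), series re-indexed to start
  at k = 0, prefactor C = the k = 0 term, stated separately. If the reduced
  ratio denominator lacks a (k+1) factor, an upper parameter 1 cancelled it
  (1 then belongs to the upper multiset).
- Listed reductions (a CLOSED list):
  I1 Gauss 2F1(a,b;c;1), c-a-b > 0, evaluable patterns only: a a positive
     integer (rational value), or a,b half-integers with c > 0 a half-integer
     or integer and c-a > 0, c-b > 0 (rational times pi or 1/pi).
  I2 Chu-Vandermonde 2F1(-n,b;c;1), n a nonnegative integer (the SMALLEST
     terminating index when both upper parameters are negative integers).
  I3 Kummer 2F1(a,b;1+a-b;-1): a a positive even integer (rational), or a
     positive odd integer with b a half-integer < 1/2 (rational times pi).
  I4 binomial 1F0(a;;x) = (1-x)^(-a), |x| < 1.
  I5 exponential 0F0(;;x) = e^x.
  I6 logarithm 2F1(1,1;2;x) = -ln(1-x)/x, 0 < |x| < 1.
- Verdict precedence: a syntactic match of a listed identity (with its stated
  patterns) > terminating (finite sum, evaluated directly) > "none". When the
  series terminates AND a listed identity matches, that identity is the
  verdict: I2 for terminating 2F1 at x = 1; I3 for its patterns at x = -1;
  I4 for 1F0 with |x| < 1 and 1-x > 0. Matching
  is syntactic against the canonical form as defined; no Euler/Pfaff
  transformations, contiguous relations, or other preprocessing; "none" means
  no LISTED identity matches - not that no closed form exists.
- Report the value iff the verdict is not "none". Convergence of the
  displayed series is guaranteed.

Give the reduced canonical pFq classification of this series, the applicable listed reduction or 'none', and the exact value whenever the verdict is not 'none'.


At argument 1: a 2F1 with upper {-11, -3/5}, lower {8/7}, scaled by C = -6/7. Verdict (x = 1): Vandermonde's identity (I2) applies (terminating 2F1 at x = 1 with n = 11, b = -3/5, c = 8/7). Sum: -7233119217712533801/1868658117675781250.

The tell: x = 1 and the running product (C = -6/7, x = 1) telescopes to a rising factorial.
Step ratio: r(k) = 1 * (k-11) (k-3/5) / [(k+8/7) (k+1)] ; factor over Q: parameters, x = 1, and C = -6/7.


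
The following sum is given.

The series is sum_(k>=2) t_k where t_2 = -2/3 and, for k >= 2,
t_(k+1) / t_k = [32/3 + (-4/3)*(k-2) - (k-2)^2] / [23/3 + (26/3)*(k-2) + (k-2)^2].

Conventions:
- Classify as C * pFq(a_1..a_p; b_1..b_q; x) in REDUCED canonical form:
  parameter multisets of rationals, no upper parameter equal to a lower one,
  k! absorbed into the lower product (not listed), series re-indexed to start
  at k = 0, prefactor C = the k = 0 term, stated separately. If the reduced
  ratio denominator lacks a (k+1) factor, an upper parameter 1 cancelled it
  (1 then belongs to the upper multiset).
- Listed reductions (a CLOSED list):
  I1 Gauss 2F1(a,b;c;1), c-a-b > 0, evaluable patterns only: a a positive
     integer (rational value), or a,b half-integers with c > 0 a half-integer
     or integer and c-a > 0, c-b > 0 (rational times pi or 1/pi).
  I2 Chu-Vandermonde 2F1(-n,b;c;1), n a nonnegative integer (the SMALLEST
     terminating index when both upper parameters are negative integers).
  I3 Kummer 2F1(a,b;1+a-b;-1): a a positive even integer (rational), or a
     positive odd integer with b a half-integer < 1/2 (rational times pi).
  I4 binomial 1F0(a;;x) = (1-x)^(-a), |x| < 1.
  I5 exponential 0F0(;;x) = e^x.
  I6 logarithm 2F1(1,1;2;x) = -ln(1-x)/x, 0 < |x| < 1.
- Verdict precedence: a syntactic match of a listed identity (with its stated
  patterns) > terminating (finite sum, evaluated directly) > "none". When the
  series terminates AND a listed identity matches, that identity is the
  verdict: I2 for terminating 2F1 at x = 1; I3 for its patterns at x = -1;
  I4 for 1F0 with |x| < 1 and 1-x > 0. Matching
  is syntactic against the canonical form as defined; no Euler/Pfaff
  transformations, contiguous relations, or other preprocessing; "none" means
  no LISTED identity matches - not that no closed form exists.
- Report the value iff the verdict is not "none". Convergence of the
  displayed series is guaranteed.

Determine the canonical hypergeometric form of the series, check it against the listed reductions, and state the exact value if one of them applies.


First insight: from the first term -2/3: roots of the ratio polynomials (C = -2/3, x = -1) are the negated parameters.
Term ratio: r(k) = (-1) * (k-8/3) (k+4) / [(k+23/3) (k+1)] - rational in k. x = (-1); t_0 = -2/3; negate the roots.

Canonical form: C = -2/3 times 2F1 with upper {-8/3, 4}, lower {23/3}, x = -1. Verdict: Kummer (I3) matches (x = -1; c = 23/3 equals 1+a-b for upper {-8/3, 4}: listed pattern). Hence: -170/81.


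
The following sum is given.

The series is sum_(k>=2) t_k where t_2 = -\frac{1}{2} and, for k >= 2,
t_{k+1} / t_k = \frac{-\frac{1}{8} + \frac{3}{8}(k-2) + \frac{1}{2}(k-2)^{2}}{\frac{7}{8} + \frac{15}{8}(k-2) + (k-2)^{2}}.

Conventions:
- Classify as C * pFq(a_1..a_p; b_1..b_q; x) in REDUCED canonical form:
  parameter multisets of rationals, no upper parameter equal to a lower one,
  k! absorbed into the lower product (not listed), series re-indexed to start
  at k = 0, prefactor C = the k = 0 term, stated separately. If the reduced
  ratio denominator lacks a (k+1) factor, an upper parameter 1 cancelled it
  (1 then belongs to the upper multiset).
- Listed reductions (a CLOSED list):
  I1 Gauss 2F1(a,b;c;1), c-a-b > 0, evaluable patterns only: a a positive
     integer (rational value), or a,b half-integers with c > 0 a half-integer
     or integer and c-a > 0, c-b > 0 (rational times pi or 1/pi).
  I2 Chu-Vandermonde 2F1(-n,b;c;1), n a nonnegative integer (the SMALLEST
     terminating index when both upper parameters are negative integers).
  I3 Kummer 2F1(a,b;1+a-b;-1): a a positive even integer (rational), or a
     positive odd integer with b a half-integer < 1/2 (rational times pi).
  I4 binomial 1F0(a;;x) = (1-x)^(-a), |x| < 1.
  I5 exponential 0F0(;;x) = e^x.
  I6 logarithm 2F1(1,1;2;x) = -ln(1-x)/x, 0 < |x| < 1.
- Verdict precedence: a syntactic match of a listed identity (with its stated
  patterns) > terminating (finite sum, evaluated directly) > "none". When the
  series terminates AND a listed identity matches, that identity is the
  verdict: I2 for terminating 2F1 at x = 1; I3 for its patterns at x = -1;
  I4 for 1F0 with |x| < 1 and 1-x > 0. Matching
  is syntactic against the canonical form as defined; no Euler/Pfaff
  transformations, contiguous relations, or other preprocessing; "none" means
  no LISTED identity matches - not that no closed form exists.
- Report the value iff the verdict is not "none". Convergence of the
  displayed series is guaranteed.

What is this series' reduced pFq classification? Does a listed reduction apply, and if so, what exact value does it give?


With C = -\frac{1}{2}: the canonical form is 2F1(-\frac{1}{4}, 1; \frac{7}{8}; \frac{1}{2}). Verdict: none here - no I1-I6 shape fits x = \frac{1}{2} with lower {\frac{7}{8}}.

Structural cue: t_0 being -\frac{1}{2}, factor the ratio over Q (prefactor -1/2): negated roots = parameters.
Term ratio: r(k) = \frac{1}{2} * (k-\frac{1}{4}) (k+1) / [(k+\frac{7}{8}) (k+1)] - poly over poly, x = \frac{1}{2} from leading terms; C = -\frac{1}{2} at k = 0.


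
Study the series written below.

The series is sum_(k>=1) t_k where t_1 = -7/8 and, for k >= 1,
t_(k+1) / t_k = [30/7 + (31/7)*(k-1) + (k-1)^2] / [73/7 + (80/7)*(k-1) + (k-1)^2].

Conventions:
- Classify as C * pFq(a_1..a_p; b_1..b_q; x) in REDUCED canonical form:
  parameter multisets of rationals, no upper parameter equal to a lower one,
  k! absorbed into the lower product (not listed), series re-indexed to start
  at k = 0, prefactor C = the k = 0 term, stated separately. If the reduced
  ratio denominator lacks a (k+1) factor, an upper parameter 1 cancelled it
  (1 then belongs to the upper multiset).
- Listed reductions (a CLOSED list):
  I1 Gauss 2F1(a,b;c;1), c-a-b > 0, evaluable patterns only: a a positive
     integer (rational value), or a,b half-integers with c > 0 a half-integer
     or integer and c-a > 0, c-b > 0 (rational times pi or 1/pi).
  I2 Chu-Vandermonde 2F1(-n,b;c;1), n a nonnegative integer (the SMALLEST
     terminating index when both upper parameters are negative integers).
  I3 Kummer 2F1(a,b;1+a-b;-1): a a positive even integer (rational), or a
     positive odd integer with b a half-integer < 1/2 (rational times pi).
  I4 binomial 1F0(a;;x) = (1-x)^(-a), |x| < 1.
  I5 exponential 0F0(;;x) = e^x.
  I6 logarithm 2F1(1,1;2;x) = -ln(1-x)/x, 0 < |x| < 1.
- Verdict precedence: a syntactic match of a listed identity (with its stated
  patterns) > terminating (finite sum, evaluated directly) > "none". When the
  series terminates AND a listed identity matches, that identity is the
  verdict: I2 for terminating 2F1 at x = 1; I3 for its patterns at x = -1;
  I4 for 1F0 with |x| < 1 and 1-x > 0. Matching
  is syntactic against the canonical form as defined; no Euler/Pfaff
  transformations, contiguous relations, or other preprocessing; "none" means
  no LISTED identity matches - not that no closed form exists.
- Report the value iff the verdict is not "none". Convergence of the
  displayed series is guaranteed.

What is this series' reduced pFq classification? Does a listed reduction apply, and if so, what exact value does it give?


With C = -7/8: the canonical form is 2F1(10/7, 3; 73/7; 1). Verdict at x = 1: Gauss's theorem (I1) matches (x = 1: the Gamma ratio telescopes since c-a-b = 6 > 0 and a = 3 in Z>0). Exact value: -8437/5488.

Structural cue: t_0 = -7/8 here, and roots of the ratio polynomials (prefactor -7/8) are the negated parameters.
Step ratio: r(k) = 1 * (k+10/7) (k+3) / [(k+73/7) (k+1)] ; factor over Q: parameters, x = 1, and C = -7/8.


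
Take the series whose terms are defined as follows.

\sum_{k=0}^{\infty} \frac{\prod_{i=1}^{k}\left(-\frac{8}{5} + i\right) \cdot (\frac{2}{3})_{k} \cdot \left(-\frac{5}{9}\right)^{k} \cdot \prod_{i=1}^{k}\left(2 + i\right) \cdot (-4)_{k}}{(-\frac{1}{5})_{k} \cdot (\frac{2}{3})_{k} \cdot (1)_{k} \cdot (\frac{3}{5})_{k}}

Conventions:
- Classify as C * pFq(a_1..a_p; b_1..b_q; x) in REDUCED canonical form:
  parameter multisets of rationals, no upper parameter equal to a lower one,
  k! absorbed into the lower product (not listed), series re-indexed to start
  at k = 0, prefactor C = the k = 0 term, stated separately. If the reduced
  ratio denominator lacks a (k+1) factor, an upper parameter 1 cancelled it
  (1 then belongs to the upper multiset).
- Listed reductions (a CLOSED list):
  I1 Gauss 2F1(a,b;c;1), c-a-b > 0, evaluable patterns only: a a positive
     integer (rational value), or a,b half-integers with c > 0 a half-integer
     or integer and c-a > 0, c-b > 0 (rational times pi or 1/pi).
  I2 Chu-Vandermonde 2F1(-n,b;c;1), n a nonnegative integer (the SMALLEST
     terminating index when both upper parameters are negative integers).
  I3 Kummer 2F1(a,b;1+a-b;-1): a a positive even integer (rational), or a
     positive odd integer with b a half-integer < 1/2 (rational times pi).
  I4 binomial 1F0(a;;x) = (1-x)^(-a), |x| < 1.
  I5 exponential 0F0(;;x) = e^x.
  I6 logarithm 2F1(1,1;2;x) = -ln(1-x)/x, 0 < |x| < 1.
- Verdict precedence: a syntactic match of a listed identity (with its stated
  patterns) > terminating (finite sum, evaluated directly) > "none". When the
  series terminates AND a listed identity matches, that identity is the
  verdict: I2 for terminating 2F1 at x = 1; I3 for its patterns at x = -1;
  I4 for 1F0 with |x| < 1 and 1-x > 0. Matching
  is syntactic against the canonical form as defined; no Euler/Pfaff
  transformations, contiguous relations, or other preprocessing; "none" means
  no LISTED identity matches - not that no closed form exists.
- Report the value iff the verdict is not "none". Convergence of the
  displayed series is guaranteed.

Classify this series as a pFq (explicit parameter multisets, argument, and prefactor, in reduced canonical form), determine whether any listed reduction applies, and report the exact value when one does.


Canonical form: C = 1 times 3F2 with upper {-4, -\frac{3}{5}, 3}, lower {-\frac{1}{5}, \frac{3}{5}}, x = -\frac{5}{9}. Verdict: terminating at k = 4: the factor (-4)_k kills every later term; summing the 5 survivors is exact. Exact value: \frac{23568304}{255879}.

Key step: t_0 being 1, the running product (prefactor 1) telescopes to a rising factorial.
Term ratio: r(k) = -\frac{5}{9} * (k-4) (k-\frac{3}{5}) (k+3) / [(k-\frac{1}{5}) (k+\frac{3}{5}) (k+1)] - poly over poly, x = -\frac{5}{9} from leading terms; C = 1 at k = 0.


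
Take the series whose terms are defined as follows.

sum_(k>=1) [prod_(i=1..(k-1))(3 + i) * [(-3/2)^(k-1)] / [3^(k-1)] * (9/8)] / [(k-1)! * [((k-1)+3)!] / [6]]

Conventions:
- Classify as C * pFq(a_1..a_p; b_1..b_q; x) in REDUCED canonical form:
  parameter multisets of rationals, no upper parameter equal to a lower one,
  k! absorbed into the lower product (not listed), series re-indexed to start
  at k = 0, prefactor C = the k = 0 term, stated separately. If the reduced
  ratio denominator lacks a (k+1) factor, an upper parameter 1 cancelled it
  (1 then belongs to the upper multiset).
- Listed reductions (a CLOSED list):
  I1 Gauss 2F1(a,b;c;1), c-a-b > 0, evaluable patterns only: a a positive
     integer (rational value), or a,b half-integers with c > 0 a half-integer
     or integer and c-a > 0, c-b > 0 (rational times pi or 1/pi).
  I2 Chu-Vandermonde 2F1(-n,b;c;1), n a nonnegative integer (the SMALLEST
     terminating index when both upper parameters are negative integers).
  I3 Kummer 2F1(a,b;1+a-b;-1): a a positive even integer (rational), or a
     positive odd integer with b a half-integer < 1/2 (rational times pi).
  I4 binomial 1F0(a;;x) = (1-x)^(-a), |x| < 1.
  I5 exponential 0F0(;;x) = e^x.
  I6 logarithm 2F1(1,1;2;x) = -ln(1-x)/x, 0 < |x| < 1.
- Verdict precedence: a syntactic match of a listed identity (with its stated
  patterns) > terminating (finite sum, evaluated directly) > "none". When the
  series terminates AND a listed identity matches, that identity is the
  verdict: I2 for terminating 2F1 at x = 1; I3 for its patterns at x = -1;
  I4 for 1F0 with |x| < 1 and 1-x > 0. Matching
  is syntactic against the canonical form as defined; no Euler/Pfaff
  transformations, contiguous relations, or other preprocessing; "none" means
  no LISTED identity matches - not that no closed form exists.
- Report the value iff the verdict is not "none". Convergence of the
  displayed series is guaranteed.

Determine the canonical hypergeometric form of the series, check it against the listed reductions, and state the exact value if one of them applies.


With C = 9/8: the canonical form is 0F0(-; -; -1/2). Verdict (x = -1/2): the exponential series (I5) applies (the 0F0 exponential series at x = -1/2). Its exact value is (9/8) * e^(-1/2).

Key step: with t_0 = 9/8, the two k-th powers (C = 9/8) combine into one argument.
Adjacent-term ratio: r(k) = (-1/2) * 1 / [(k+1)] - rational; roots negated = parameters, x = (-1/2), C = 9/8.


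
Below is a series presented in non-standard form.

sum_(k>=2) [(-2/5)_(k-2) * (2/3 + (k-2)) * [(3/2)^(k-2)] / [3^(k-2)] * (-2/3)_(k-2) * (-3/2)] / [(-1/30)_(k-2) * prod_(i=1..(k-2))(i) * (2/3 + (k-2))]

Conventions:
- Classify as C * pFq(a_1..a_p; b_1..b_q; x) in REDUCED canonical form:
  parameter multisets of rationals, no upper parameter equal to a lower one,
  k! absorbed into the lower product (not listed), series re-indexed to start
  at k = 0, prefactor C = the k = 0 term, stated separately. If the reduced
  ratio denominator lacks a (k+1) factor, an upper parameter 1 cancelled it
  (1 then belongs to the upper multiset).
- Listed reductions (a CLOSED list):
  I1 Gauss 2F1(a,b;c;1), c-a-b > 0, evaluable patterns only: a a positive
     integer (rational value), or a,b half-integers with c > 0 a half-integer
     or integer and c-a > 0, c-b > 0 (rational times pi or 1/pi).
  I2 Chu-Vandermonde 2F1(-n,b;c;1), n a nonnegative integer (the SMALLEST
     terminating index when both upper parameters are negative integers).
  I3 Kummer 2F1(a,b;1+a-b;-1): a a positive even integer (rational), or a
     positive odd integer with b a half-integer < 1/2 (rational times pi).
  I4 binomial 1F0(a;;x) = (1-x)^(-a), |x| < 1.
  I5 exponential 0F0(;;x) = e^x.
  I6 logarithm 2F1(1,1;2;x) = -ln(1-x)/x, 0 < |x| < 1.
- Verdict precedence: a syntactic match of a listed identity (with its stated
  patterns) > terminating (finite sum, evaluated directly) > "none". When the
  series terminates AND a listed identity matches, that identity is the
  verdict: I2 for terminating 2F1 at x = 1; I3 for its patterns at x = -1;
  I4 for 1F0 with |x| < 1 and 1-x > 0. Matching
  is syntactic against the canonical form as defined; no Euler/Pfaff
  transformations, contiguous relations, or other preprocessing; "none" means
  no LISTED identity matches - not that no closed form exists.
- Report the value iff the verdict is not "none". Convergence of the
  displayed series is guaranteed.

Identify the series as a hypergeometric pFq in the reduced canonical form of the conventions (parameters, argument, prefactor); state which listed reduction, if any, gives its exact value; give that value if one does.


Reduced: x = 1/2, 2F1, upper = {-2/3, -2/5}, lower = {-1/30}, C = -3/2. Verdict: none - at argument 1/2 the multisets {-2/3, -2/5} ; {-1/30} match no listed identity.

Key step: t_0 being -3/2, the product of the first k integers (prefactor -3/2) is k!.
Term ratio: r(k) = (1/2) * (k-2/3) (k-2/5) / [(k-1/30) (k+1)] ; factor over Q: parameters, x = (1/2), and C = -3/2.


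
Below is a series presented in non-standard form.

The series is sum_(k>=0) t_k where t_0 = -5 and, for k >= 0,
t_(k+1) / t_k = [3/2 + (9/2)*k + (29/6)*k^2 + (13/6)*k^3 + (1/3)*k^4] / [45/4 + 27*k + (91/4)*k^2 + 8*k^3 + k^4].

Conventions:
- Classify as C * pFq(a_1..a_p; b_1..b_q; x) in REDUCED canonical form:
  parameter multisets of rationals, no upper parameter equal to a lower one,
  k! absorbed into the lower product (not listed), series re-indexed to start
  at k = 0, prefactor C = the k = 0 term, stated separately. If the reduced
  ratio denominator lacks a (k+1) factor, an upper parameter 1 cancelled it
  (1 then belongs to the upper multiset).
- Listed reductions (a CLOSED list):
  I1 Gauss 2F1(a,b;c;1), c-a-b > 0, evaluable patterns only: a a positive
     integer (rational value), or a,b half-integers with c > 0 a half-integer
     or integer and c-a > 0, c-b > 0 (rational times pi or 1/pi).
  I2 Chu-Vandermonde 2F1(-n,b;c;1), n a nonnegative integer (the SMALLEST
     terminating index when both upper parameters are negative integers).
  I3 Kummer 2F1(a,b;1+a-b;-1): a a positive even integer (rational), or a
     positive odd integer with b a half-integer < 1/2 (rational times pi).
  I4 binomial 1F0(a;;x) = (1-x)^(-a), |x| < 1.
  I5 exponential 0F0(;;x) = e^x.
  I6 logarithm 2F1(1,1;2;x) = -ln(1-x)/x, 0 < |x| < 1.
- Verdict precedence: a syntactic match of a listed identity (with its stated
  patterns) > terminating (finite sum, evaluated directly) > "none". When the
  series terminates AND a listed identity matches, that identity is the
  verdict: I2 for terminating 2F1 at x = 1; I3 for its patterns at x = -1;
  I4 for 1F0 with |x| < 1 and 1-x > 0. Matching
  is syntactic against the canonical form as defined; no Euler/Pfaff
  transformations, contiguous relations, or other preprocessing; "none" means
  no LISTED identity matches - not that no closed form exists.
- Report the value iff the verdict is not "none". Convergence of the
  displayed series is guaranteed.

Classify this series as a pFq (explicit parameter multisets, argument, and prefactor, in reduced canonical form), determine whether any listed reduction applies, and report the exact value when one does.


With C = -5: the canonical form is 2F1(1, 1; 5/2; 1/3). Verdict: none. Every listed pattern misses the 2F1 form at 1/3, upper {1, 1}.

Key observation: from the first term -5: the ratio is unreduced: k + 3/2 divides both sides (prefactor -5).
Term ratio: r(k) = (1/3) * (k+1) (k+1) / [(k+5/2) (k+1)] - rational in k. x = (1/3); t_0 = -5; negate the roots.


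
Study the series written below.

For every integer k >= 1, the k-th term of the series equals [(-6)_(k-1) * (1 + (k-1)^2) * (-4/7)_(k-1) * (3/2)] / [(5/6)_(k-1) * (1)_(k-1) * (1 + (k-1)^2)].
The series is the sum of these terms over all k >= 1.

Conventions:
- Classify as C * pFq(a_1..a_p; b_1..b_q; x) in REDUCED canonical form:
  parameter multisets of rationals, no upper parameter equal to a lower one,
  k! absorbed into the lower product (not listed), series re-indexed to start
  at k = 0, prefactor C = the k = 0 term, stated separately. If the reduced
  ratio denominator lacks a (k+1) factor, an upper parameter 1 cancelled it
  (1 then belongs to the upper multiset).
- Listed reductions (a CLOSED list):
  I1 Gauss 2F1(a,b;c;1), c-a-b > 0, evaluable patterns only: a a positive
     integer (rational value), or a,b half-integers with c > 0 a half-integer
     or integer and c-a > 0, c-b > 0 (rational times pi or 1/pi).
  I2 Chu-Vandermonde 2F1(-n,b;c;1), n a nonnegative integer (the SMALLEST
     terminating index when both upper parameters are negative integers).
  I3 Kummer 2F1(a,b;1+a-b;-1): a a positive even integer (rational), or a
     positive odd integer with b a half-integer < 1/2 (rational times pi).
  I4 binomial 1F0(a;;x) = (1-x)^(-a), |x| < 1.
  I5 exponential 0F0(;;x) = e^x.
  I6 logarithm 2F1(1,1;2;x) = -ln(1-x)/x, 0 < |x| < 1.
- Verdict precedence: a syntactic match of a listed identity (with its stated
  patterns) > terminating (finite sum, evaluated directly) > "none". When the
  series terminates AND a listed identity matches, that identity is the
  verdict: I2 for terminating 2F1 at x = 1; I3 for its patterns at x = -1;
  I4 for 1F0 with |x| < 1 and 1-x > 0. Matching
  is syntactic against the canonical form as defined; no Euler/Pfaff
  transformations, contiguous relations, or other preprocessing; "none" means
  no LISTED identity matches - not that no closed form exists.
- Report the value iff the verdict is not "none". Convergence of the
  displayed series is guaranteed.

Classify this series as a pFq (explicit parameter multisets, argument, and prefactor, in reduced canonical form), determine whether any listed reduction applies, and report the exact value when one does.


The series (x = 1) is 2F1: upper {-6, -4/7}, lower {5/6}, prefactor 3/2. Verdict: the Chu-Vandermonde identity I2 matches (terminating 2F1 at x = 1 with n = 6, b = -4/7, c = 5/6). Sum: 525070783731/93381540770.

The tell: x = 1 and k^2 + 1 divides numerator and denominator alike; C = 3/2 after cancelling.
Adjacent-term ratio: r(k) = 1 * (k-6) (k-4/7) / [(k+5/6) (k+1)] - rational in k, leading ratio 1; with t_0 = 3/2, classification follows.


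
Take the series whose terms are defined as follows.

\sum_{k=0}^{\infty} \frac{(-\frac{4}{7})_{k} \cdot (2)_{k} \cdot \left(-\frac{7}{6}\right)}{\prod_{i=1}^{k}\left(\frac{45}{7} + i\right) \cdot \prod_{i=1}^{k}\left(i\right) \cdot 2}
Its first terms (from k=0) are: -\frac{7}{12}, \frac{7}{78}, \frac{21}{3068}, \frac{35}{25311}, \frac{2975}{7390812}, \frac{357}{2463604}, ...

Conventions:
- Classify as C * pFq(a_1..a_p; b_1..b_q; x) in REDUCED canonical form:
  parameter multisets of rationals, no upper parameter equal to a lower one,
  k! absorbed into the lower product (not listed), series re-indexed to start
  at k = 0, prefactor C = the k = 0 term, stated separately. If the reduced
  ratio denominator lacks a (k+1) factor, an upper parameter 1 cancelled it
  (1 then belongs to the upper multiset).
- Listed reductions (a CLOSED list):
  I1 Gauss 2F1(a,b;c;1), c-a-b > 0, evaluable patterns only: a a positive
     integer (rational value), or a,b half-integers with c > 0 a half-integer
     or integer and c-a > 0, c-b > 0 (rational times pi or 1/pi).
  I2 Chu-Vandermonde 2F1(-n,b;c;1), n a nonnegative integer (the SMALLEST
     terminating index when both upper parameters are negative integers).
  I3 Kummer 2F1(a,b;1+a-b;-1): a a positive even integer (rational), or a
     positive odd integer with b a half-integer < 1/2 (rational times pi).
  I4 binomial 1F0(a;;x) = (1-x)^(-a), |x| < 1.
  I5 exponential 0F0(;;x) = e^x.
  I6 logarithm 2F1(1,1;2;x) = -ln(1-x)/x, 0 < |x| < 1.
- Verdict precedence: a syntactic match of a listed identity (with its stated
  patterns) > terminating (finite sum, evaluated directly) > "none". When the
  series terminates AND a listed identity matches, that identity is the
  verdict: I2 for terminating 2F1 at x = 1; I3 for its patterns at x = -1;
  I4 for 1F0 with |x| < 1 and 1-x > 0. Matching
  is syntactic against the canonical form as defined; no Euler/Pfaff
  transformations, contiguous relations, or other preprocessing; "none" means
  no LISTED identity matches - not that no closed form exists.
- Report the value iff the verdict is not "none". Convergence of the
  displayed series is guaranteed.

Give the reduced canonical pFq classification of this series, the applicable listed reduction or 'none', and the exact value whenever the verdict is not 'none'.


Structural cue: from the first term -\frac{7}{12}: the constant factors (C = -7/12) combine into one prefactor.
Term ratio: r(k) = 1 * (k-\frac{4}{7}) (k+2) / [(k+\frac{52}{7}) (k+1)] ; factor over Q: parameters, x = 1, and C = -\frac{7}{12}.

Prefactor -\frac{7}{12}, argument 1: 2F1 with upper {-\frac{4}{7}, 2} over lower {\frac{52}{7}}. Verdict: this is the Gauss summation I1 (x = 1: the Gamma ratio telescopes since c-a-b = 6 > 0 and a = 2 in Z>0). Exact value: -\frac{95}{196}.


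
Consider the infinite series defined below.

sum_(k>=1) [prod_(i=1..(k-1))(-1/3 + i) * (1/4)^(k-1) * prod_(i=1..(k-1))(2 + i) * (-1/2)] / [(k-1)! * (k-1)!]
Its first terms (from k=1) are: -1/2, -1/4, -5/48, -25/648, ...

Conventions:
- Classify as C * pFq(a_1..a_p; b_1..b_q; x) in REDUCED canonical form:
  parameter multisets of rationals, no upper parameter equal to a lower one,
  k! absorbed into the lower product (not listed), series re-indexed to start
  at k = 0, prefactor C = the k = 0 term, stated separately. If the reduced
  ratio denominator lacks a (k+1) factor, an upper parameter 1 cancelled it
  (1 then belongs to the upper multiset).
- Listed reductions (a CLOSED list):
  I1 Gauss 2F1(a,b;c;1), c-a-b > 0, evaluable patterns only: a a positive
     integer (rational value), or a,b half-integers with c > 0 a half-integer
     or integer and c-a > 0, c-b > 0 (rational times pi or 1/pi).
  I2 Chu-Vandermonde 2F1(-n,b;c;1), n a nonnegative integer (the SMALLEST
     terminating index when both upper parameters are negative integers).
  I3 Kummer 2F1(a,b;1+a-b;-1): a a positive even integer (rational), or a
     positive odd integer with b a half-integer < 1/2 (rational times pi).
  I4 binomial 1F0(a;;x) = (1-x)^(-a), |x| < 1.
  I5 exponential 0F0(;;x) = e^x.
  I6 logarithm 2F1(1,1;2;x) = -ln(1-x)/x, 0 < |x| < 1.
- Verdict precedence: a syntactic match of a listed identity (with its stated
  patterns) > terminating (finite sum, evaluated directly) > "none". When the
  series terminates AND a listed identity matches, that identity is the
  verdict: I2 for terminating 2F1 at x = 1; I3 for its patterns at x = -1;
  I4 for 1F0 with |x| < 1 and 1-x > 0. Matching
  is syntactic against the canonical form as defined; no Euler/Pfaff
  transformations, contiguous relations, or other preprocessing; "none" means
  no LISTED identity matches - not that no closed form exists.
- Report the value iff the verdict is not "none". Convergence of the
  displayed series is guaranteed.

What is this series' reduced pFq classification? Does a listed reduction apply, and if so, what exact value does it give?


Key observation: x = (1/4) and the running product (C = -1/2) telescopes to a rising factorial.
Consecutive-term ratio: r(k) = (1/4) * (k+2/3) (k+3) / [(k+1) (k+1)] - poly over poly, x = (1/4) from leading terms; C = -1/2 at k = 0.

This is -1/2 * 2F1(2/3, 3; 1; 1/4) in reduced canonical form. Verdict: none. Every listed pattern misses the 2F1 form at 1/4, upper {2/3, 3}.


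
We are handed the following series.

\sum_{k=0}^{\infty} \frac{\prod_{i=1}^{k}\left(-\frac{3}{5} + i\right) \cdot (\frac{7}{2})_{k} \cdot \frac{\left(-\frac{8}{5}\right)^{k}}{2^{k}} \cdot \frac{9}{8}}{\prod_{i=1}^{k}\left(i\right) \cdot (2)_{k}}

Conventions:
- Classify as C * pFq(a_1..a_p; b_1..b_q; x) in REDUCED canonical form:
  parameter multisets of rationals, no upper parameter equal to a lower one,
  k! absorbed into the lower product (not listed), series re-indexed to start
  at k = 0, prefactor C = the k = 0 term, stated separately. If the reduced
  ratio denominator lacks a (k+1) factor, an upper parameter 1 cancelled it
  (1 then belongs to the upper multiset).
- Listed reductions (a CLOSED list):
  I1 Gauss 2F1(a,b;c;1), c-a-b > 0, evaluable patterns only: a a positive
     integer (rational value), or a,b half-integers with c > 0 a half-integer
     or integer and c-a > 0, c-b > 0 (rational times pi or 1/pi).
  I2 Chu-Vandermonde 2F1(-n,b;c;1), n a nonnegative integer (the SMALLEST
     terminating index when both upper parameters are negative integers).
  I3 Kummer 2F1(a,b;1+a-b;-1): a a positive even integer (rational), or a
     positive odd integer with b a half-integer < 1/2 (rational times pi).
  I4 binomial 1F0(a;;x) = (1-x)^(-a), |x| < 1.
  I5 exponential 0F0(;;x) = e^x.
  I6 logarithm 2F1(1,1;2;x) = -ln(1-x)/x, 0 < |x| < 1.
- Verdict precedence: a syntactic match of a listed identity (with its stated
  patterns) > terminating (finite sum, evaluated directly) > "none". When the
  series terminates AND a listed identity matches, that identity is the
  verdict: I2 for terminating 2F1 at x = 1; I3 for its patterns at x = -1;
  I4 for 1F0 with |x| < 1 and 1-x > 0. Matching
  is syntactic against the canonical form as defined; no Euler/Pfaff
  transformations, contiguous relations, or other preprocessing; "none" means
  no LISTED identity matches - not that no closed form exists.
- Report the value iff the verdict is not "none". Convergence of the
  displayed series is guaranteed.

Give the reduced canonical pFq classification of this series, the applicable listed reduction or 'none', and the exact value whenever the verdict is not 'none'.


With C = \frac{9}{8}: the canonical form is 2F1(\frac{2}{5}, \frac{7}{2}; 2; -\frac{4}{5}). Verdict: none - this 2F1 at x = -\frac{4}{5} matches no listed pattern, and upper {\frac{2}{5}, \frac{7}{2}} holds no stopper.

Key step: t_0 being \frac{9}{8}, the two k-th powers (C = 9/8, x = -4/5) combine into one argument.
Adjacent-term ratio: r(k) = -\frac{4}{5} * (k+\frac{2}{5}) (k+\frac{7}{2}) / [(k+2) (k+1)] - rational in k, leading ratio -\frac{4}{5}; with t_0 = \frac{9}{8}, classification follows.


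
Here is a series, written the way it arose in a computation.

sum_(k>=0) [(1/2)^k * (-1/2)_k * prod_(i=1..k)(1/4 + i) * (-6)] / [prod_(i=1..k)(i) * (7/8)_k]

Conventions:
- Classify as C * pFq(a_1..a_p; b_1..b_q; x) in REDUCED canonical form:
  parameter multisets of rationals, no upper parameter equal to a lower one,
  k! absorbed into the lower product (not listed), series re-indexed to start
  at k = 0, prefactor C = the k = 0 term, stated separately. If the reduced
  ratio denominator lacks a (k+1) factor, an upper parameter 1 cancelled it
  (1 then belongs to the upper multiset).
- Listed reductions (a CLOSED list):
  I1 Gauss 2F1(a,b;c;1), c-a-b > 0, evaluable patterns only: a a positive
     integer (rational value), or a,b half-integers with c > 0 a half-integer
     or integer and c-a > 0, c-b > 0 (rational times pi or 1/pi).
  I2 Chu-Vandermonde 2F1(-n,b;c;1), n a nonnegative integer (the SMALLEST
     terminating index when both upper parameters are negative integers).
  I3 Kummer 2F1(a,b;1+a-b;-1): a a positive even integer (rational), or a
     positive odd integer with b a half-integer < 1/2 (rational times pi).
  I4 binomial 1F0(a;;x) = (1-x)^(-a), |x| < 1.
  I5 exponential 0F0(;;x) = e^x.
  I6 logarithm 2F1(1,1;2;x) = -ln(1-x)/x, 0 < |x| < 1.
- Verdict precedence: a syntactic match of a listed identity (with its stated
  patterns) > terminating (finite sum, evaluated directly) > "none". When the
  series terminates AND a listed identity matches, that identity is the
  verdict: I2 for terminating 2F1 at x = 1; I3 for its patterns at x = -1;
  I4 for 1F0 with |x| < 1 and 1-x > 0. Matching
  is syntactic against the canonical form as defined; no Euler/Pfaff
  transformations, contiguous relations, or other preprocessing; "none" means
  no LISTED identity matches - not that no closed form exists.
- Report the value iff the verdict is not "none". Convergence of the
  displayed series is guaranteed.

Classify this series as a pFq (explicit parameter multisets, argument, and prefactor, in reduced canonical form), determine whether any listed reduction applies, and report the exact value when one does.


Classification (C = -6): 2F1 with upper {-1/2, 5/4}, lower {7/8}, argument x = 1/2. Verdict: none - this 2F1 at x = 1/2 matches no listed pattern, and upper {-1/2, 5/4} holds no stopper.

First insight: t_0 = -6 here, and the product of the first k integers (C = -6) is k!.
Step ratio: r(k) = (1/2) * (k-1/2) (k+5/4) / [(k+7/8) (k+1)] ; factor over Q: parameters, x = (1/2), and C = -6.
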